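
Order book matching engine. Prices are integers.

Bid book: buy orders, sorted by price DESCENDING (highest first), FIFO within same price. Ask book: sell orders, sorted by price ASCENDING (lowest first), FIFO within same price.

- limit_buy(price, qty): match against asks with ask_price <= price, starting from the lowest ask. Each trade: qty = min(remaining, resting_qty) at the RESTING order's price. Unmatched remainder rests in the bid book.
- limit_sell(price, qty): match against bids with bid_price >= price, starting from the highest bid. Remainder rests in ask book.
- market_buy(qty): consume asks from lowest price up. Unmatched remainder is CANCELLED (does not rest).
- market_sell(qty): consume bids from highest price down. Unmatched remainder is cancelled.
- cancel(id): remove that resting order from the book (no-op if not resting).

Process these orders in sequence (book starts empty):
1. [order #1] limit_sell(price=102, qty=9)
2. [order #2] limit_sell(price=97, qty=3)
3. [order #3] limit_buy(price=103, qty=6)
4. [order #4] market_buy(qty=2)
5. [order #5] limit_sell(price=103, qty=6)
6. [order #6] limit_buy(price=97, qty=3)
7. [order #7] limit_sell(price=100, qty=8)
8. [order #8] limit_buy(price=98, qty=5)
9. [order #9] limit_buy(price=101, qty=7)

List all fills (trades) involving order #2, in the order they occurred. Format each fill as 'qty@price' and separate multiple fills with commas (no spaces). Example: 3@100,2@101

After op 1 [order #1] limit_sell(price=102, qty=9): fills=none; bids=[-] asks=[#1:9@102]
After op 2 [order #2] limit_sell(price=97, qty=3): fills=none; bids=[-] asks=[#2:3@97 #1:9@102]
After op 3 [order #3] limit_buy(price=103, qty=6): fills=#3x#2:3@97 #3x#1:3@102; bids=[-] asks=[#1:6@102]
After op 4 [order #4] market_buy(qty=2): fills=#4x#1:2@102; bids=[-] asks=[#1:4@102]
After op 5 [order #5] limit_sell(price=103, qty=6): fills=none; bids=[-] asks=[#1:4@102 #5:6@103]
After op 6 [order #6] limit_buy(price=97, qty=3): fills=none; bids=[#6:3@97] asks=[#1:4@102 #5:6@103]
After op 7 [order #7] limit_sell(price=100, qty=8): fills=none; bids=[#6:3@97] asks=[#7:8@100 #1:4@102 #5:6@103]
After op 8 [order #8] limit_buy(price=98, qty=5): fills=none; bids=[#8:5@98 #6:3@97] asks=[#7:8@100 #1:4@102 #5:6@103]
After op 9 [order #9] limit_buy(price=101, qty=7): fills=#9x#7:7@100; bids=[#8:5@98 #6:3@97] asks=[#7:1@100 #1:4@102 #5:6@103]

Answer: 3@97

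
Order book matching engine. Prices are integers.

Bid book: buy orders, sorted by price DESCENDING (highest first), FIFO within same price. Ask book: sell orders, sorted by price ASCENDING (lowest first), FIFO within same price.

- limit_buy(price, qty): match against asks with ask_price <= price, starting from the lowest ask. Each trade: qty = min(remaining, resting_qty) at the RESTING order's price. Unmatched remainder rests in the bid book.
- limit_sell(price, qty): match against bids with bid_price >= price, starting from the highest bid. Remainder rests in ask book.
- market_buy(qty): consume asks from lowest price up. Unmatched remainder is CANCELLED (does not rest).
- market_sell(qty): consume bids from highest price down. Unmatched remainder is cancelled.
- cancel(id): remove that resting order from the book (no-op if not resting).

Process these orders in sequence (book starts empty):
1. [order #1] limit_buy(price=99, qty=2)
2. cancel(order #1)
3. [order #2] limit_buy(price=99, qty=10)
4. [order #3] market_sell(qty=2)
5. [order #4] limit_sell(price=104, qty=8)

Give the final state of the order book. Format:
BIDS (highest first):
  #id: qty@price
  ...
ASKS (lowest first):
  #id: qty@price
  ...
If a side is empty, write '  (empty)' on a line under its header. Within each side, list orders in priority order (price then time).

After op 1 [order #1] limit_buy(price=99, qty=2): fills=none; bids=[#1:2@99] asks=[-]
After op 2 cancel(order #1): fills=none; bids=[-] asks=[-]
After op 3 [order #2] limit_buy(price=99, qty=10): fills=none; bids=[#2:10@99] asks=[-]
After op 4 [order #3] market_sell(qty=2): fills=#2x#3:2@99; bids=[#2:8@99] asks=[-]
After op 5 [order #4] limit_sell(price=104, qty=8): fills=none; bids=[#2:8@99] asks=[#4:8@104]

Answer: BIDS (highest first):
  #2: 8@99
ASKS (lowest first):
  #4: 8@104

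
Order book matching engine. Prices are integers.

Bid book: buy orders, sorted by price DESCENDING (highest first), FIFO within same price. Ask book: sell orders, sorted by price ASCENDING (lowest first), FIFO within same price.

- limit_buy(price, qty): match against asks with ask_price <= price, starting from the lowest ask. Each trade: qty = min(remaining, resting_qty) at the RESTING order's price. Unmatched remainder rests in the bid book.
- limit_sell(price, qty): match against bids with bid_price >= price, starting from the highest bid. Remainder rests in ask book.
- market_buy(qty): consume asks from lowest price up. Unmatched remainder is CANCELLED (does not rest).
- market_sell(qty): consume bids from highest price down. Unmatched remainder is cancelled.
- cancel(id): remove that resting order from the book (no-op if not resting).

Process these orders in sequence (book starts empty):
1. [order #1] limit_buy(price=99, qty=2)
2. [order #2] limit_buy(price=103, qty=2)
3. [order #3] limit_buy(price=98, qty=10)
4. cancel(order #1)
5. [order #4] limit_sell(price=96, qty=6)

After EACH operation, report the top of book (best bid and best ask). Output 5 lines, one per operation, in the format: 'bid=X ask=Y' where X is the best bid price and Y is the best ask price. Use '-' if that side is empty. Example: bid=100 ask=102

After op 1 [order #1] limit_buy(price=99, qty=2): fills=none; bids=[#1:2@99] asks=[-]
After op 2 [order #2] limit_buy(price=103, qty=2): fills=none; bids=[#2:2@103 #1:2@99] asks=[-]
After op 3 [order #3] limit_buy(price=98, qty=10): fills=none; bids=[#2:2@103 #1:2@99 #3:10@98] asks=[-]
After op 4 cancel(order #1): fills=none; bids=[#2:2@103 #3:10@98] asks=[-]
After op 5 [order #4] limit_sell(price=96, qty=6): fills=#2x#4:2@103 #3x#4:4@98; bids=[#3:6@98] asks=[-]

Answer: bid=99 ask=-
bid=103 ask=-
bid=103 ask=-
bid=103 ask=-
bid=98 ask=-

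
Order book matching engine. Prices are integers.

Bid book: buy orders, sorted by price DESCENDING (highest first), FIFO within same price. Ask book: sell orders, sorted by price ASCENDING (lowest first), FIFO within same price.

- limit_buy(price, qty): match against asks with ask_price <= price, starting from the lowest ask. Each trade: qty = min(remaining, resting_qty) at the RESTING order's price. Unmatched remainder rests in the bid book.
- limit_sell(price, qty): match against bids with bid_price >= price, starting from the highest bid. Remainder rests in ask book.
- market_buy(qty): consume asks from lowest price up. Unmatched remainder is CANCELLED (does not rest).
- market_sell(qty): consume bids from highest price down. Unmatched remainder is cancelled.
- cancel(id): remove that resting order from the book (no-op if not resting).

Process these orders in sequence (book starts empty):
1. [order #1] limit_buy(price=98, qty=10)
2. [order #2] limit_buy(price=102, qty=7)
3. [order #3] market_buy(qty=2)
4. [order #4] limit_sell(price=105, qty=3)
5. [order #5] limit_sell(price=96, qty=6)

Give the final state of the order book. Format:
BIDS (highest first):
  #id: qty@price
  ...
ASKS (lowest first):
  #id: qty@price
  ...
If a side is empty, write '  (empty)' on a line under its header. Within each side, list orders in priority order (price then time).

After op 1 [order #1] limit_buy(price=98, qty=10): fills=none; bids=[#1:10@98] asks=[-]
After op 2 [order #2] limit_buy(price=102, qty=7): fills=none; bids=[#2:7@102 #1:10@98] asks=[-]
After op 3 [order #3] market_buy(qty=2): fills=none; bids=[#2:7@102 #1:10@98] asks=[-]
After op 4 [order #4] limit_sell(price=105, qty=3): fills=none; bids=[#2:7@102 #1:10@98] asks=[#4:3@105]
After op 5 [order #5] limit_sell(price=96, qty=6): fills=#2x#5:6@102; bids=[#2:1@102 #1:10@98] asks=[#4:3@105]

Answer: BIDS (highest first):
  #2: 1@102
  #1: 10@98
ASKS (lowest first):
  #4: 3@105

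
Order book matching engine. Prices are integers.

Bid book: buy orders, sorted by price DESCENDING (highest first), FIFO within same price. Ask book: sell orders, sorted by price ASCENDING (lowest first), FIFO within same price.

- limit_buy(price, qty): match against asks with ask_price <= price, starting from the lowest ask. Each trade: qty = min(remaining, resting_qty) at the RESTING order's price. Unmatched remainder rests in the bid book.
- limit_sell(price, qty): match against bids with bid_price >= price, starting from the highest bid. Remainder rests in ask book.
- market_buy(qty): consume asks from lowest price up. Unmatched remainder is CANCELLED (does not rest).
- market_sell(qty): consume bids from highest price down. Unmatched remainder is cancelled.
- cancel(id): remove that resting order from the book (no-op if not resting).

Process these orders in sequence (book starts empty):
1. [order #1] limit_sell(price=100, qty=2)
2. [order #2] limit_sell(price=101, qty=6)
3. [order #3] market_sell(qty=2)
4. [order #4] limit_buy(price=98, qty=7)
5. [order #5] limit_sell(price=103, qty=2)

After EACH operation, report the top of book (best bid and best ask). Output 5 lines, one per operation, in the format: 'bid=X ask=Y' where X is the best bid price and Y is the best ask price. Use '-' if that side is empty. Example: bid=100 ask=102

Answer: bid=- ask=100
bid=- ask=100
bid=- ask=100
bid=98 ask=100
bid=98 ask=100

Derivation:
After op 1 [order #1] limit_sell(price=100, qty=2): fills=none; bids=[-] asks=[#1:2@100]
After op 2 [order #2] limit_sell(price=101, qty=6): fills=none; bids=[-] asks=[#1:2@100 #2:6@101]
After op 3 [order #3] market_sell(qty=2): fills=none; bids=[-] asks=[#1:2@100 #2:6@101]
After op 4 [order #4] limit_buy(price=98, qty=7): fills=none; bids=[#4:7@98] asks=[#1:2@100 #2:6@101]
After op 5 [order #5] limit_sell(price=103, qty=2): fills=none; bids=[#4:7@98] asks=[#1:2@100 #2:6@101 #5:2@103]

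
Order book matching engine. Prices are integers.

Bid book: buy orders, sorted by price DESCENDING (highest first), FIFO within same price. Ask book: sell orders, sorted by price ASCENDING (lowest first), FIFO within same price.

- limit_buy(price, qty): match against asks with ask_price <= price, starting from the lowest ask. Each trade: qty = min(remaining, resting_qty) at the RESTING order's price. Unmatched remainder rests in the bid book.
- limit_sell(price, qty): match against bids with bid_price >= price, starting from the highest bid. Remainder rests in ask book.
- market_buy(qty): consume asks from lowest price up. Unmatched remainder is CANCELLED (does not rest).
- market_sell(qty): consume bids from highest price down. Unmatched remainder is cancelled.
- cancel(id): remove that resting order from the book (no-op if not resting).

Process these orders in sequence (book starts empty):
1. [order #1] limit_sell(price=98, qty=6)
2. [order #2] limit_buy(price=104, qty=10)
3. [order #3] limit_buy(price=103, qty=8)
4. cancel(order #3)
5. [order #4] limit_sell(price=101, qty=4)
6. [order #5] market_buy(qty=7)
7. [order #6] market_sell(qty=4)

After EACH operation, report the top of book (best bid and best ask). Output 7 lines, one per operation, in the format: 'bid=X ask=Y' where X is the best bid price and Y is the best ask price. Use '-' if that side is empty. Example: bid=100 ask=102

After op 1 [order #1] limit_sell(price=98, qty=6): fills=none; bids=[-] asks=[#1:6@98]
After op 2 [order #2] limit_buy(price=104, qty=10): fills=#2x#1:6@98; bids=[#2:4@104] asks=[-]
After op 3 [order #3] limit_buy(price=103, qty=8): fills=none; bids=[#2:4@104 #3:8@103] asks=[-]
After op 4 cancel(order #3): fills=none; bids=[#2:4@104] asks=[-]
After op 5 [order #4] limit_sell(price=101, qty=4): fills=#2x#4:4@104; bids=[-] asks=[-]
After op 6 [order #5] market_buy(qty=7): fills=none; bids=[-] asks=[-]
After op 7 [order #6] market_sell(qty=4): fills=none; bids=[-] asks=[-]

Answer: bid=- ask=98
bid=104 ask=-
bid=104 ask=-
bid=104 ask=-
bid=- ask=-
bid=- ask=-
bid=- ask=-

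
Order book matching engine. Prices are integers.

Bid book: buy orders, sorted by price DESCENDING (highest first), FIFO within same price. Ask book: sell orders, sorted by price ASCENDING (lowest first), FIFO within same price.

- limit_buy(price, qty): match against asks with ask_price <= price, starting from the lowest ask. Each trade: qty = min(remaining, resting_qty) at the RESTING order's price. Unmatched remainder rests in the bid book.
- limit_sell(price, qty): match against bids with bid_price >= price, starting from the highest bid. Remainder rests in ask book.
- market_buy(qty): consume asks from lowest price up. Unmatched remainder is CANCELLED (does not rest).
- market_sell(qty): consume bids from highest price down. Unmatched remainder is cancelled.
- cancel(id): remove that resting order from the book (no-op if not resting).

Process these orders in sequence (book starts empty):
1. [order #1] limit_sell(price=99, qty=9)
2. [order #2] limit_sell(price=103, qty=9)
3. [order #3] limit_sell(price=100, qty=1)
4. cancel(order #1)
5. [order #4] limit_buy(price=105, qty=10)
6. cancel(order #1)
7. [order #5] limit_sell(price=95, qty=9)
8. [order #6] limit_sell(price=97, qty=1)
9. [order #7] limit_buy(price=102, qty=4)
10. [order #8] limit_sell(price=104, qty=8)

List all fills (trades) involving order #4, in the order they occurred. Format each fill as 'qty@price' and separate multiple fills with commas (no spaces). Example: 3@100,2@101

Answer: 1@100,9@103

Derivation:
After op 1 [order #1] limit_sell(price=99, qty=9): fills=none; bids=[-] asks=[#1:9@99]
After op 2 [order #2] limit_sell(price=103, qty=9): fills=none; bids=[-] asks=[#1:9@99 #2:9@103]
After op 3 [order #3] limit_sell(price=100, qty=1): fills=none; bids=[-] asks=[#1:9@99 #3:1@100 #2:9@103]
After op 4 cancel(order #1): fills=none; bids=[-] asks=[#3:1@100 #2:9@103]
After op 5 [order #4] limit_buy(price=105, qty=10): fills=#4x#3:1@100 #4x#2:9@103; bids=[-] asks=[-]
After op 6 cancel(order #1): fills=none; bids=[-] asks=[-]
After op 7 [order #5] limit_sell(price=95, qty=9): fills=none; bids=[-] asks=[#5:9@95]
After op 8 [order #6] limit_sell(price=97, qty=1): fills=none; bids=[-] asks=[#5:9@95 #6:1@97]
After op 9 [order #7] limit_buy(price=102, qty=4): fills=#7x#5:4@95; bids=[-] asks=[#5:5@95 #6:1@97]
After op 10 [order #8] limit_sell(price=104, qty=8): fills=none; bids=[-] asks=[#5:5@95 #6:1@97 #8:8@104]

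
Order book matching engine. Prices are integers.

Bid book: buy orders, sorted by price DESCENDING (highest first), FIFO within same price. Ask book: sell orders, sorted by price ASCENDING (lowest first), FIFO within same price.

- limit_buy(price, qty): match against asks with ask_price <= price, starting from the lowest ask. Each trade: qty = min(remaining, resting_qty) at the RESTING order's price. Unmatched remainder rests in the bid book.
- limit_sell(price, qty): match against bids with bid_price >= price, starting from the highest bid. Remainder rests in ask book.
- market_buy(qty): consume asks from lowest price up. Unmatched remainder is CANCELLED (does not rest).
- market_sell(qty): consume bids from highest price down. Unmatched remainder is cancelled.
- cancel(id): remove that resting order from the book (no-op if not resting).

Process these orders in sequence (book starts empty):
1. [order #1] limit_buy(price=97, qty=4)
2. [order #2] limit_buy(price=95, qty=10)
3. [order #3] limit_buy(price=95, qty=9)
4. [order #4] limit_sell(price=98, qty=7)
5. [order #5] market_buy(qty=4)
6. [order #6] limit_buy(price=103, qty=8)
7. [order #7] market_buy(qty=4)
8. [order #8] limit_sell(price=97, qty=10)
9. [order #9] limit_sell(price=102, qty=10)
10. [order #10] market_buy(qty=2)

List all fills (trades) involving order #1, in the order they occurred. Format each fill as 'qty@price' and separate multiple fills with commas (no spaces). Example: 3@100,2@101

Answer: 4@97

Derivation:
After op 1 [order #1] limit_buy(price=97, qty=4): fills=none; bids=[#1:4@97] asks=[-]
After op 2 [order #2] limit_buy(price=95, qty=10): fills=none; bids=[#1:4@97 #2:10@95] asks=[-]
After op 3 [order #3] limit_buy(price=95, qty=9): fills=none; bids=[#1:4@97 #2:10@95 #3:9@95] asks=[-]
After op 4 [order #4] limit_sell(price=98, qty=7): fills=none; bids=[#1:4@97 #2:10@95 #3:9@95] asks=[#4:7@98]
After op 5 [order #5] market_buy(qty=4): fills=#5x#4:4@98; bids=[#1:4@97 #2:10@95 #3:9@95] asks=[#4:3@98]
After op 6 [order #6] limit_buy(price=103, qty=8): fills=#6x#4:3@98; bids=[#6:5@103 #1:4@97 #2:10@95 #3:9@95] asks=[-]
After op 7 [order #7] market_buy(qty=4): fills=none; bids=[#6:5@103 #1:4@97 #2:10@95 #3:9@95] asks=[-]
After op 8 [order #8] limit_sell(price=97, qty=10): fills=#6x#8:5@103 #1x#8:4@97; bids=[#2:10@95 #3:9@95] asks=[#8:1@97]
After op 9 [order #9] limit_sell(price=102, qty=10): fills=none; bids=[#2:10@95 #3:9@95] asks=[#8:1@97 #9:10@102]
After op 10 [order #10] market_buy(qty=2): fills=#10x#8:1@97 #10x#9:1@102; bids=[#2:10@95 #3:9@95] asks=[#9:9@102]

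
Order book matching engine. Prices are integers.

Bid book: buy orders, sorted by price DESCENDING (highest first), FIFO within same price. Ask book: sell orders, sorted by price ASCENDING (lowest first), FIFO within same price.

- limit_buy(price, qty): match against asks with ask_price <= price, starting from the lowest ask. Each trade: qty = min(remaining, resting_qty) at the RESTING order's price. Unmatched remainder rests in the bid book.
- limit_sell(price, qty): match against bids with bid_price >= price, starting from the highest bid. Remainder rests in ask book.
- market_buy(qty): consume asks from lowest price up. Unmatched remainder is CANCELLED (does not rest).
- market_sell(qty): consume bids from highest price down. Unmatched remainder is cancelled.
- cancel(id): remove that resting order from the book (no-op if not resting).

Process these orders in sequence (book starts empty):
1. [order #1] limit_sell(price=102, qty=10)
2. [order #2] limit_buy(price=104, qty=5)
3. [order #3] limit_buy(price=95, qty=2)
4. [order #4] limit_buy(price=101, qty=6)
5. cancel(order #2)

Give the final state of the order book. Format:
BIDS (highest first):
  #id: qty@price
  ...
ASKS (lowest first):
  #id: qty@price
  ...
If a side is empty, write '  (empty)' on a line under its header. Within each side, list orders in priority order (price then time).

After op 1 [order #1] limit_sell(price=102, qty=10): fills=none; bids=[-] asks=[#1:10@102]
After op 2 [order #2] limit_buy(price=104, qty=5): fills=#2x#1:5@102; bids=[-] asks=[#1:5@102]
After op 3 [order #3] limit_buy(price=95, qty=2): fills=none; bids=[#3:2@95] asks=[#1:5@102]
After op 4 [order #4] limit_buy(price=101, qty=6): fills=none; bids=[#4:6@101 #3:2@95] asks=[#1:5@102]
After op 5 cancel(order #2): fills=none; bids=[#4:6@101 #3:2@95] asks=[#1:5@102]

Answer: BIDS (highest first):
  #4: 6@101
  #3: 2@95
ASKS (lowest first):
  #1: 5@102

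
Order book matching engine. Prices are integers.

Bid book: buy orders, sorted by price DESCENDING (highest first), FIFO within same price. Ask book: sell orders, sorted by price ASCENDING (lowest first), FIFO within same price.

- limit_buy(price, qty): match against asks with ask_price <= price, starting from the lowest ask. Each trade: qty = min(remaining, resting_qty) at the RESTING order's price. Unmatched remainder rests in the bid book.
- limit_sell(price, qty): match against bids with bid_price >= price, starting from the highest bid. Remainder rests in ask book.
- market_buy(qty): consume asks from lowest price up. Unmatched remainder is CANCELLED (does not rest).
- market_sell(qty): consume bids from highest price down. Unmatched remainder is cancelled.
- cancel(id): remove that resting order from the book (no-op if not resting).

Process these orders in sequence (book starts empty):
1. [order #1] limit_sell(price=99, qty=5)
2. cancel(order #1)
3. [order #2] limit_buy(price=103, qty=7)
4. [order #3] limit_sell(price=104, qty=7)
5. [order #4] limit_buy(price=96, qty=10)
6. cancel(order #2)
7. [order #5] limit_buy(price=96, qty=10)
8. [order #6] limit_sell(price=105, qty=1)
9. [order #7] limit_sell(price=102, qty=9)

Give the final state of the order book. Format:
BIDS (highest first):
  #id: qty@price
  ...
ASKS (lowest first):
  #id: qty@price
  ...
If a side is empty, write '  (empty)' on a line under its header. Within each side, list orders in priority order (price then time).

Answer: BIDS (highest first):
  #4: 10@96
  #5: 10@96
ASKS (lowest first):
  #7: 9@102
  #3: 7@104
  #6: 1@105

Derivation:
After op 1 [order #1] limit_sell(price=99, qty=5): fills=none; bids=[-] asks=[#1:5@99]
After op 2 cancel(order #1): fills=none; bids=[-] asks=[-]
After op 3 [order #2] limit_buy(price=103, qty=7): fills=none; bids=[#2:7@103] asks=[-]
After op 4 [order #3] limit_sell(price=104, qty=7): fills=none; bids=[#2:7@103] asks=[#3:7@104]
After op 5 [order #4] limit_buy(price=96, qty=10): fills=none; bids=[#2:7@103 #4:10@96] asks=[#3:7@104]
After op 6 cancel(order #2): fills=none; bids=[#4:10@96] asks=[#3:7@104]
After op 7 [order #5] limit_buy(price=96, qty=10): fills=none; bids=[#4:10@96 #5:10@96] asks=[#3:7@104]
After op 8 [order #6] limit_sell(price=105, qty=1): fills=none; bids=[#4:10@96 #5:10@96] asks=[#3:7@104 #6:1@105]
After op 9 [order #7] limit_sell(price=102, qty=9): fills=none; bids=[#4:10@96 #5:10@96] asks=[#7:9@102 #3:7@104 #6:1@105]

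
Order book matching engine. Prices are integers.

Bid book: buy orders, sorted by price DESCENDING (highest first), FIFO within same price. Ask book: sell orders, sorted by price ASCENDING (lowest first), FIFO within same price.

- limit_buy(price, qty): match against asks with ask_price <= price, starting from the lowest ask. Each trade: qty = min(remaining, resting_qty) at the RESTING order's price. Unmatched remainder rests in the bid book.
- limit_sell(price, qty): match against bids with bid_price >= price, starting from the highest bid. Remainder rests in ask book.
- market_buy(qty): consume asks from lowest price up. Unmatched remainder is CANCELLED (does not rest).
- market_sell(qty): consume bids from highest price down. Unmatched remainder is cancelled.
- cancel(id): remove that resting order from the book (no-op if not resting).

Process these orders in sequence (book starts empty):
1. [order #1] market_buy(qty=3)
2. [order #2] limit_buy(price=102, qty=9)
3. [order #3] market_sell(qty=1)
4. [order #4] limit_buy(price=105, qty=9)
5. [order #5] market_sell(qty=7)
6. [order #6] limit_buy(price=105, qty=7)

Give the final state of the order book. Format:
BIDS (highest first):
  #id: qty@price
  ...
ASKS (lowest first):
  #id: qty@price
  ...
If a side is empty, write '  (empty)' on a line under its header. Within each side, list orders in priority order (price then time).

After op 1 [order #1] market_buy(qty=3): fills=none; bids=[-] asks=[-]
After op 2 [order #2] limit_buy(price=102, qty=9): fills=none; bids=[#2:9@102] asks=[-]
After op 3 [order #3] market_sell(qty=1): fills=#2x#3:1@102; bids=[#2:8@102] asks=[-]
After op 4 [order #4] limit_buy(price=105, qty=9): fills=none; bids=[#4:9@105 #2:8@102] asks=[-]
After op 5 [order #5] market_sell(qty=7): fills=#4x#5:7@105; bids=[#4:2@105 #2:8@102] asks=[-]
After op 6 [order #6] limit_buy(price=105, qty=7): fills=none; bids=[#4:2@105 #6:7@105 #2:8@102] asks=[-]

Answer: BIDS (highest first):
  #4: 2@105
  #6: 7@105
  #2: 8@102
ASKS (lowest first):
  (empty)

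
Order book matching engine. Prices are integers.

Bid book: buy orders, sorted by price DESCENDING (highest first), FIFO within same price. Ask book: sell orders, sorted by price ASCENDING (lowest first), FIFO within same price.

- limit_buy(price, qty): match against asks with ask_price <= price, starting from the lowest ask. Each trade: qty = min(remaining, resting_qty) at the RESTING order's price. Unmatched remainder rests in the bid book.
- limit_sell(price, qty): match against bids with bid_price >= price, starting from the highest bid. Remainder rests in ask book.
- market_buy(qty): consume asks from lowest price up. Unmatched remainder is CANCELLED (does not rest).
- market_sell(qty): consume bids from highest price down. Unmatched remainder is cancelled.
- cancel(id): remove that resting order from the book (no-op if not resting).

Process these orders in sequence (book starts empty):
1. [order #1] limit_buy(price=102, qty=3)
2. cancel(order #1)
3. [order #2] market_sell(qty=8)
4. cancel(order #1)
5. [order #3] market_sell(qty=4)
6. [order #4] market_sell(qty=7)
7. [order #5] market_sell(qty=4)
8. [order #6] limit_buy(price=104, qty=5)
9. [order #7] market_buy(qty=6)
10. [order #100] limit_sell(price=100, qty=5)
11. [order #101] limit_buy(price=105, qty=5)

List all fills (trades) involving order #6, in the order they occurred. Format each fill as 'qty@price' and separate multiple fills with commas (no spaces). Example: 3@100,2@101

Answer: 5@104

Derivation:
After op 1 [order #1] limit_buy(price=102, qty=3): fills=none; bids=[#1:3@102] asks=[-]
After op 2 cancel(order #1): fills=none; bids=[-] asks=[-]
After op 3 [order #2] market_sell(qty=8): fills=none; bids=[-] asks=[-]
After op 4 cancel(order #1): fills=none; bids=[-] asks=[-]
After op 5 [order #3] market_sell(qty=4): fills=none; bids=[-] asks=[-]
After op 6 [order #4] market_sell(qty=7): fills=none; bids=[-] asks=[-]
After op 7 [order #5] market_sell(qty=4): fills=none; bids=[-] asks=[-]
After op 8 [order #6] limit_buy(price=104, qty=5): fills=none; bids=[#6:5@104] asks=[-]
After op 9 [order #7] market_buy(qty=6): fills=none; bids=[#6:5@104] asks=[-]
After op 10 [order #100] limit_sell(price=100, qty=5): fills=#6x#100:5@104; bids=[-] asks=[-]
After op 11 [order #101] limit_buy(price=105, qty=5): fills=none; bids=[#101:5@105] asks=[-]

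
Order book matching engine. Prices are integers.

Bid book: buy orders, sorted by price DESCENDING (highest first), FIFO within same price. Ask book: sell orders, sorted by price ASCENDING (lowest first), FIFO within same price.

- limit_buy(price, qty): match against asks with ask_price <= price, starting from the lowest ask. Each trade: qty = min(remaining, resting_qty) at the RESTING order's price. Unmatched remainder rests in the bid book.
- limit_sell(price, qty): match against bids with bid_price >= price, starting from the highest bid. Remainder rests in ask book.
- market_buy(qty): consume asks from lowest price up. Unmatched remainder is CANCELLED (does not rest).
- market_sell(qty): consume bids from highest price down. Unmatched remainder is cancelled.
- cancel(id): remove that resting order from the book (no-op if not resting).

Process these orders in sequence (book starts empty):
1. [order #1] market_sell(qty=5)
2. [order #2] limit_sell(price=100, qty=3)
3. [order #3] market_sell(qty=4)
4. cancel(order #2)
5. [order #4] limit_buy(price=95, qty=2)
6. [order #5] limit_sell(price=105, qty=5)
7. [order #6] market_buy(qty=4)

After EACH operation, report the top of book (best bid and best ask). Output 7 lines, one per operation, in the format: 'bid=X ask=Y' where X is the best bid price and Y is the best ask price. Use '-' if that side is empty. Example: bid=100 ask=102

After op 1 [order #1] market_sell(qty=5): fills=none; bids=[-] asks=[-]
After op 2 [order #2] limit_sell(price=100, qty=3): fills=none; bids=[-] asks=[#2:3@100]
After op 3 [order #3] market_sell(qty=4): fills=none; bids=[-] asks=[#2:3@100]
After op 4 cancel(order #2): fills=none; bids=[-] asks=[-]
After op 5 [order #4] limit_buy(price=95, qty=2): fills=none; bids=[#4:2@95] asks=[-]
After op 6 [order #5] limit_sell(price=105, qty=5): fills=none; bids=[#4:2@95] asks=[#5:5@105]
After op 7 [order #6] market_buy(qty=4): fills=#6x#5:4@105; bids=[#4:2@95] asks=[#5:1@105]

Answer: bid=- ask=-
bid=- ask=100
bid=- ask=100
bid=- ask=-
bid=95 ask=-
bid=95 ask=105
bid=95 ask=105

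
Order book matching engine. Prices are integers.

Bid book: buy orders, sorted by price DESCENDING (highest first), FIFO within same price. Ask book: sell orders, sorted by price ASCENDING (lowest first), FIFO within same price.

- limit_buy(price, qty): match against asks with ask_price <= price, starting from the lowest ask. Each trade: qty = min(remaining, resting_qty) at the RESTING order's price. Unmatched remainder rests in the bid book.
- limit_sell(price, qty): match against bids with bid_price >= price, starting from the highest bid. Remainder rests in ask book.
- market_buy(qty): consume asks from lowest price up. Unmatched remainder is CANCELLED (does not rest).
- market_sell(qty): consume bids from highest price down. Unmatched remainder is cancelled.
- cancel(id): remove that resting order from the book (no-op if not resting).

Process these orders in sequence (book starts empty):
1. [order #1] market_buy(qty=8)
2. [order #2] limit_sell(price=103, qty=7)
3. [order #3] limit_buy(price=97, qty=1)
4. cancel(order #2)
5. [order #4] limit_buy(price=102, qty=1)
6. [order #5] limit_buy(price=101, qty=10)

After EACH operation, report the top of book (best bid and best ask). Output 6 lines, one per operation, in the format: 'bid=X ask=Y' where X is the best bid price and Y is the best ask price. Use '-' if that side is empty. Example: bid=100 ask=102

Answer: bid=- ask=-
bid=- ask=103
bid=97 ask=103
bid=97 ask=-
bid=102 ask=-
bid=102 ask=-

Derivation:
After op 1 [order #1] market_buy(qty=8): fills=none; bids=[-] asks=[-]
After op 2 [order #2] limit_sell(price=103, qty=7): fills=none; bids=[-] asks=[#2:7@103]
After op 3 [order #3] limit_buy(price=97, qty=1): fills=none; bids=[#3:1@97] asks=[#2:7@103]
After op 4 cancel(order #2): fills=none; bids=[#3:1@97] asks=[-]
After op 5 [order #4] limit_buy(price=102, qty=1): fills=none; bids=[#4:1@102 #3:1@97] asks=[-]
After op 6 [order #5] limit_buy(price=101, qty=10): fills=none; bids=[#4:1@102 #5:10@101 #3:1@97] asks=[-]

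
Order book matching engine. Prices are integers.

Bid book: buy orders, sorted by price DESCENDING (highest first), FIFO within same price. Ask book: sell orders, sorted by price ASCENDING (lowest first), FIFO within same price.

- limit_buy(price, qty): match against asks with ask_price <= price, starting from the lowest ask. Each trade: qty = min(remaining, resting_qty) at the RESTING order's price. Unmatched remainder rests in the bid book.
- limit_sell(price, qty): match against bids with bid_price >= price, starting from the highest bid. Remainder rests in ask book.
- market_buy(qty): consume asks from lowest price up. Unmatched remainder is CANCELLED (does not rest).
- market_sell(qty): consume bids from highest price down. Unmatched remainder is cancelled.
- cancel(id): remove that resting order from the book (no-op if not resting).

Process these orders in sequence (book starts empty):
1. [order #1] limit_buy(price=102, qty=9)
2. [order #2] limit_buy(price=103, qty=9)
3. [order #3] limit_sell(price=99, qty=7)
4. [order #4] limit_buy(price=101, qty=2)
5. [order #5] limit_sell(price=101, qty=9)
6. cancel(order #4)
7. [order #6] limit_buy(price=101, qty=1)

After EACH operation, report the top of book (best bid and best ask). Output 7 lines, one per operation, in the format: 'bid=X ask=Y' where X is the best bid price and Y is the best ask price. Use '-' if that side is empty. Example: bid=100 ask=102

After op 1 [order #1] limit_buy(price=102, qty=9): fills=none; bids=[#1:9@102] asks=[-]
After op 2 [order #2] limit_buy(price=103, qty=9): fills=none; bids=[#2:9@103 #1:9@102] asks=[-]
After op 3 [order #3] limit_sell(price=99, qty=7): fills=#2x#3:7@103; bids=[#2:2@103 #1:9@102] asks=[-]
After op 4 [order #4] limit_buy(price=101, qty=2): fills=none; bids=[#2:2@103 #1:9@102 #4:2@101] asks=[-]
After op 5 [order #5] limit_sell(price=101, qty=9): fills=#2x#5:2@103 #1x#5:7@102; bids=[#1:2@102 #4:2@101] asks=[-]
After op 6 cancel(order #4): fills=none; bids=[#1:2@102] asks=[-]
After op 7 [order #6] limit_buy(price=101, qty=1): fills=none; bids=[#1:2@102 #6:1@101] asks=[-]

Answer: bid=102 ask=-
bid=103 ask=-
bid=103 ask=-
bid=103 ask=-
bid=102 ask=-
bid=102 ask=-
bid=102 ask=-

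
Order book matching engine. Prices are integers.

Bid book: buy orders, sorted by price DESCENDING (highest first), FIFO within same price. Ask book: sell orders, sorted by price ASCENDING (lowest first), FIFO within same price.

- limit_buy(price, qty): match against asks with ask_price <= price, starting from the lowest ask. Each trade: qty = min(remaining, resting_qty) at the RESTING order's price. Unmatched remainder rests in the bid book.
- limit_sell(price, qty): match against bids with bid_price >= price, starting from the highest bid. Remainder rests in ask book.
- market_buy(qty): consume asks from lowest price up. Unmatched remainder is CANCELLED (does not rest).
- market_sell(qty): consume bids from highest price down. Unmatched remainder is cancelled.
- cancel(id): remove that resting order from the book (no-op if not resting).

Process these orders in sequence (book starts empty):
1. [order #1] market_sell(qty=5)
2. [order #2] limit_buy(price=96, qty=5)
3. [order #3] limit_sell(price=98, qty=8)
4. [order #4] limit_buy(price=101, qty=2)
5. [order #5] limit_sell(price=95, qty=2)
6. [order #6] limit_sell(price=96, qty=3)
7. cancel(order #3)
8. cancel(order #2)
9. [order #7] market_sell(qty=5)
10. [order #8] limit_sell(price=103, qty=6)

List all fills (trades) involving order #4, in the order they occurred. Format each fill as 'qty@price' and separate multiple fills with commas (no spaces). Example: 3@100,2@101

After op 1 [order #1] market_sell(qty=5): fills=none; bids=[-] asks=[-]
After op 2 [order #2] limit_buy(price=96, qty=5): fills=none; bids=[#2:5@96] asks=[-]
After op 3 [order #3] limit_sell(price=98, qty=8): fills=none; bids=[#2:5@96] asks=[#3:8@98]
After op 4 [order #4] limit_buy(price=101, qty=2): fills=#4x#3:2@98; bids=[#2:5@96] asks=[#3:6@98]
After op 5 [order #5] limit_sell(price=95, qty=2): fills=#2x#5:2@96; bids=[#2:3@96] asks=[#3:6@98]
After op 6 [order #6] limit_sell(price=96, qty=3): fills=#2x#6:3@96; bids=[-] asks=[#3:6@98]
After op 7 cancel(order #3): fills=none; bids=[-] asks=[-]
After op 8 cancel(order #2): fills=none; bids=[-] asks=[-]
After op 9 [order #7] market_sell(qty=5): fills=none; bids=[-] asks=[-]
After op 10 [order #8] limit_sell(price=103, qty=6): fills=none; bids=[-] asks=[#8:6@103]

Answer: 2@98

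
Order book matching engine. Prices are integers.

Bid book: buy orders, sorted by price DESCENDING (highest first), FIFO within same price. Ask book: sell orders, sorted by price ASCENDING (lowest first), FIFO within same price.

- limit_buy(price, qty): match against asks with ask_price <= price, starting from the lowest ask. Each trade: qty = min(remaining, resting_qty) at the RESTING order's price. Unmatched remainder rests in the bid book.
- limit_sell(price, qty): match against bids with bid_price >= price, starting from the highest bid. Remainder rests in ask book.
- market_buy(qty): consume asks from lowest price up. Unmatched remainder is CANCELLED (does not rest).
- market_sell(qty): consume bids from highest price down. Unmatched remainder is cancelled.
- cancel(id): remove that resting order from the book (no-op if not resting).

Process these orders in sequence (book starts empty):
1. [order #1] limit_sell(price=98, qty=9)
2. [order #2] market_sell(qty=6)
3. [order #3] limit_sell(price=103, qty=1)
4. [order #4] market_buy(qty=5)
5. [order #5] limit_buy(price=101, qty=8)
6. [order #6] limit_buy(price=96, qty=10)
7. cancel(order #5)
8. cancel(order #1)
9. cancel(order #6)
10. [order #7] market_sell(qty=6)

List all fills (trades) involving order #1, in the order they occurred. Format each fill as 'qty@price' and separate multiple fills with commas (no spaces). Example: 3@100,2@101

Answer: 5@98,4@98

Derivation:
After op 1 [order #1] limit_sell(price=98, qty=9): fills=none; bids=[-] asks=[#1:9@98]
After op 2 [order #2] market_sell(qty=6): fills=none; bids=[-] asks=[#1:9@98]
After op 3 [order #3] limit_sell(price=103, qty=1): fills=none; bids=[-] asks=[#1:9@98 #3:1@103]
After op 4 [order #4] market_buy(qty=5): fills=#4x#1:5@98; bids=[-] asks=[#1:4@98 #3:1@103]
After op 5 [order #5] limit_buy(price=101, qty=8): fills=#5x#1:4@98; bids=[#5:4@101] asks=[#3:1@103]
After op 6 [order #6] limit_buy(price=96, qty=10): fills=none; bids=[#5:4@101 #6:10@96] asks=[#3:1@103]
After op 7 cancel(order #5): fills=none; bids=[#6:10@96] asks=[#3:1@103]
After op 8 cancel(order #1): fills=none; bids=[#6:10@96] asks=[#3:1@103]
After op 9 cancel(order #6): fills=none; bids=[-] asks=[#3:1@103]
After op 10 [order #7] market_sell(qty=6): fills=none; bids=[-] asks=[#3:1@103]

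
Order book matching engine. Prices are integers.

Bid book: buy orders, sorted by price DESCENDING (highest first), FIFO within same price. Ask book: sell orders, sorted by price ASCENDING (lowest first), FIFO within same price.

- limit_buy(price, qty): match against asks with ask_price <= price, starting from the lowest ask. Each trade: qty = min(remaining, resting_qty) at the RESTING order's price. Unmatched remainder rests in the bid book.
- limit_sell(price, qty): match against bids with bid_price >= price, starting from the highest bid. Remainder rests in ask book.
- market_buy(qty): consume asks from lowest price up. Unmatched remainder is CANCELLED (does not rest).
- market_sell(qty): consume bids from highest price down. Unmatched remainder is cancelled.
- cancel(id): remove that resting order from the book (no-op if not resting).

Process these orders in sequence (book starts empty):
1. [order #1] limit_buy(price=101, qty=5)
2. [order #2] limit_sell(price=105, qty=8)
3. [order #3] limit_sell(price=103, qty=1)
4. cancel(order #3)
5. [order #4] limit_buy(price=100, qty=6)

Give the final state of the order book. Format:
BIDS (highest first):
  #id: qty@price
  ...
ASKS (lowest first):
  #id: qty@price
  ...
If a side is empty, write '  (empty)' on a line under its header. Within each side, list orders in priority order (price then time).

Answer: BIDS (highest first):
  #1: 5@101
  #4: 6@100
ASKS (lowest first):
  #2: 8@105

Derivation:
After op 1 [order #1] limit_buy(price=101, qty=5): fills=none; bids=[#1:5@101] asks=[-]
After op 2 [order #2] limit_sell(price=105, qty=8): fills=none; bids=[#1:5@101] asks=[#2:8@105]
After op 3 [order #3] limit_sell(price=103, qty=1): fills=none; bids=[#1:5@101] asks=[#3:1@103 #2:8@105]
After op 4 cancel(order #3): fills=none; bids=[#1:5@101] asks=[#2:8@105]
After op 5 [order #4] limit_buy(price=100, qty=6): fills=none; bids=[#1:5@101 #4:6@100] asks=[#2:8@105]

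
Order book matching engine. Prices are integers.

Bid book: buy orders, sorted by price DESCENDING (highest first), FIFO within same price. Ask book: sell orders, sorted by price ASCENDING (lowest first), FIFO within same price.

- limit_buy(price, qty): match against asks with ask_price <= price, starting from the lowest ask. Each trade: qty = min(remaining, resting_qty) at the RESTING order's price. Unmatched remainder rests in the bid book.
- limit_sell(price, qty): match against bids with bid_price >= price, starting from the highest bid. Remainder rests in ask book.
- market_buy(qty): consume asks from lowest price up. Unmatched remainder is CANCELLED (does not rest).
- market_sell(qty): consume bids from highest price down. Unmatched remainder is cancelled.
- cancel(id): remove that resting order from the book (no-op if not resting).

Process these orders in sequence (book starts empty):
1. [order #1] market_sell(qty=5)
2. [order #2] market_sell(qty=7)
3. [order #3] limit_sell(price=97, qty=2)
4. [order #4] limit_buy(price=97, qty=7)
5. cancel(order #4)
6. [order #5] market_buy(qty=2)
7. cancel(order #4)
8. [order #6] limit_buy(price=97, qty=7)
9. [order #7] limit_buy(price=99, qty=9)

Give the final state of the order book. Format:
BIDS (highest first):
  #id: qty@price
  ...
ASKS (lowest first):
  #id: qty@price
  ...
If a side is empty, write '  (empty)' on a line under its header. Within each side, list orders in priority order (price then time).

Answer: BIDS (highest first):
  #7: 9@99
  #6: 7@97
ASKS (lowest first):
  (empty)

Derivation:
After op 1 [order #1] market_sell(qty=5): fills=none; bids=[-] asks=[-]
After op 2 [order #2] market_sell(qty=7): fills=none; bids=[-] asks=[-]
After op 3 [order #3] limit_sell(price=97, qty=2): fills=none; bids=[-] asks=[#3:2@97]
After op 4 [order #4] limit_buy(price=97, qty=7): fills=#4x#3:2@97; bids=[#4:5@97] asks=[-]
After op 5 cancel(order #4): fills=none; bids=[-] asks=[-]
After op 6 [order #5] market_buy(qty=2): fills=none; bids=[-] asks=[-]
After op 7 cancel(order #4): fills=none; bids=[-] asks=[-]
After op 8 [order #6] limit_buy(price=97, qty=7): fills=none; bids=[#6:7@97] asks=[-]
After op 9 [order #7] limit_buy(price=99, qty=9): fills=none; bids=[#7:9@99 #6:7@97] asks=[-]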